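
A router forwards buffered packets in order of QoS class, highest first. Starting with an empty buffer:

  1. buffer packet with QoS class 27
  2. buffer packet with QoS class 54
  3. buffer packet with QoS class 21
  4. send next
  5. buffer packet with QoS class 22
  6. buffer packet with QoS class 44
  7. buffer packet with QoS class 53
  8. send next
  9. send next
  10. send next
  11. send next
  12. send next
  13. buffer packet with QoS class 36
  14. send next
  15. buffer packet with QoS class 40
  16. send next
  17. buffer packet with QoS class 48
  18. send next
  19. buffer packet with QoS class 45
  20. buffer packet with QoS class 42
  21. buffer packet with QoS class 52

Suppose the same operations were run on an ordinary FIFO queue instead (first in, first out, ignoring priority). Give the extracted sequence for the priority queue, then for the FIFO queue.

insert 27 → {27}
insert 54 → {54, 27}
insert 21 → {54, 27, 21}
send next → 54; now {27, 21}
insert 22 → {27, 22, 21}
insert 44 → {44, 27, 22, 21}
insert 53 → {53, 44, 27, 22, 21}
send next → 53; now {44, 27, 22, 21}
send next → 44; now {27, 22, 21}
send next → 27; now {22, 21}
send next → 22; now {21}
send next → 21; now {}
insert 36 → {36}
send next → 36; now {}
insert 40 → {40}
send next → 40; now {}
insert 48 → {48}
send next → 48; now {}
insert 45 → {45}
insert 42 → {45, 42}
insert 52 → {52, 45, 42}

priority queue: [54, 53, 44, 27, 22, 21, 36, 40, 48]; FIFO queue: [27, 54, 21, 22, 44, 53, 36, 40, 48]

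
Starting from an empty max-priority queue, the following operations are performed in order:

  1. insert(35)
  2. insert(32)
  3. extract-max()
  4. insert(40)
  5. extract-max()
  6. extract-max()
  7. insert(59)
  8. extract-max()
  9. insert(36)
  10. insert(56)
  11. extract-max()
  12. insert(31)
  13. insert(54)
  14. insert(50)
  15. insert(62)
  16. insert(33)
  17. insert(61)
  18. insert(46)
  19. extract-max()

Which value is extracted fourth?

59

insert 35 → {35}
insert 32 → {35, 32}
extract-max → 35; now {32}
insert 40 → {40, 32}
extract-max → 40; now {32}
extract-max → 32; now {}
insert 59 → {59}
extract-max → 59; now {}
insert 36 → {36}
insert 56 → {56, 36}
extract-max → 56; now {36}
insert 31 → {36, 31}
insert 54 → {54, 36, 31}
insert 50 → {54, 50, 36, 31}
insert 62 → {62, 54, 50, 36, 31}
insert 33 → {62, 54, 50, 36, 33, 31}
insert 61 → {62, 61, 54, 50, 36, 33, 31}
insert 46 → {62, 61, 54, 50, 46, 36, 33, 31}
extract-max → 62; now {61, 54, 50, 46, 36, 33, 31}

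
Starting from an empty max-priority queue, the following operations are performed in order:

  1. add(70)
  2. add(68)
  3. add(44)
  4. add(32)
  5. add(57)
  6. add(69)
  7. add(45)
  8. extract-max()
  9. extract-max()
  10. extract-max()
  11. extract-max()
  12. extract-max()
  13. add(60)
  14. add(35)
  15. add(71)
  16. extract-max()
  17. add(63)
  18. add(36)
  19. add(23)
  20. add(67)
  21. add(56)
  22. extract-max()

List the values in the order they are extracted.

insert 70 → {70}
insert 68 → {70, 68}
insert 44 → {70, 68, 44}
insert 32 → {70, 68, 44, 32}
insert 57 → {70, 68, 57, 44, 32}
insert 69 → {70, 69, 68, 57, 44, 32}
insert 45 → {70, 69, 68, 57, 45, 44, 32}
extract-max → 70; now {69, 68, 57, 45, 44, 32}
extract-max → 69; now {68, 57, 45, 44, 32}
extract-max → 68; now {57, 45, 44, 32}
extract-max → 57; now {45, 44, 32}
extract-max → 45; now {44, 32}
insert 60 → {60, 44, 32}
insert 35 → {60, 44, 35, 32}
insert 71 → {71, 60, 44, 35, 32}
extract-max → 71; now {60, 44, 35, 32}
insert 63 → {63, 60, 44, 35, 32}
insert 36 → {63, 60, 44, 36, 35, 32}
insert 23 → {63, 60, 44, 36, 35, 32, 23}
insert 67 → {67, 63, 60, 44, 36, 35, 32, 23}
insert 56 → {67, 63, 60, 56, 44, 36, 35, 32, 23}
extract-max → 67; now {63, 60, 56, 44, 36, 35, 32, 23}

70 → 69 → 68 → 57 → 45 → 71 → 67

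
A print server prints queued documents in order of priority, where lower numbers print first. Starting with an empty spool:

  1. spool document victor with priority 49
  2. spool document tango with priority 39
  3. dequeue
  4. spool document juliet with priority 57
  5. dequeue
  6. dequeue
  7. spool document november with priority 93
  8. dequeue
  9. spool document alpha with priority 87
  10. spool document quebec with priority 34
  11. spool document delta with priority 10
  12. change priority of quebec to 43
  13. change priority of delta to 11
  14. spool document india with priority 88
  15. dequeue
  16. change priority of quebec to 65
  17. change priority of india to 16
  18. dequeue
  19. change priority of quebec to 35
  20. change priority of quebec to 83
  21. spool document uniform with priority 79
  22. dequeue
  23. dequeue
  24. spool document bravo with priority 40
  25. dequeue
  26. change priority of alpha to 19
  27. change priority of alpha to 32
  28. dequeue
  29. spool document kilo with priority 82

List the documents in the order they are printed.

add victor (priority 49) → {victor:49}
add tango (priority 39) → {tango:39, victor:49}
dequeue → tango; now {victor:49}
add juliet (priority 57) → {victor:49, juliet:57}
dequeue → victor; now {juliet:57}
dequeue → juliet; now {}
add november (priority 93) → {november:93}
dequeue → november; now {}
add alpha (priority 87) → {alpha:87}
add quebec (priority 34) → {quebec:34, alpha:87}
add delta (priority 10) → {delta:10, quebec:34, alpha:87}
update quebec to priority 43 → {delta:10, quebec:43, alpha:87}
update delta to priority 11 → {delta:11, quebec:43, alpha:87}
add india (priority 88) → {delta:11, quebec:43, alpha:87, india:88}
dequeue → delta; now {quebec:43, alpha:87, india:88}
update quebec to priority 65 → {quebec:65, alpha:87, india:88}
update india to priority 16 → {india:16, quebec:65, alpha:87}
dequeue → india; now {quebec:65, alpha:87}
update quebec to priority 35 → {quebec:35, alpha:87}
update quebec to priority 83 → {quebec:83, alpha:87}
add uniform (priority 79) → {uniform:79, quebec:83, alpha:87}
dequeue → uniform; now {quebec:83, alpha:87}
dequeue → quebec; now {alpha:87}
add bravo (priority 40) → {bravo:40, alpha:87}
dequeue → bravo; now {alpha:87}
update alpha to priority 19 → {alpha:19}
update alpha to priority 32 → {alpha:32}
dequeue → alpha; now {}
add kilo (priority 82) → {kilo:82}

tango, victor, juliet, november, delta, india, uniform, quebec, bravo, alpha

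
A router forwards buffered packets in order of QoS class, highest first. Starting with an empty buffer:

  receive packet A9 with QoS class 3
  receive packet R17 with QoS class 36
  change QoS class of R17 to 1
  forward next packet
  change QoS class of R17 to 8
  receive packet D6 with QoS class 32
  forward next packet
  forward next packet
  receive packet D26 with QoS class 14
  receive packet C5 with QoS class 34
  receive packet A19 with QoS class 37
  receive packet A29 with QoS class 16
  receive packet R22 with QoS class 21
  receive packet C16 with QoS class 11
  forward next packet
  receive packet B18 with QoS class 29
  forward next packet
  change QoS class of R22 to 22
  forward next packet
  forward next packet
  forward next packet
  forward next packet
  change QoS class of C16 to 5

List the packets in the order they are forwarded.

A9 → D6 → R17 → A19 → C5 → B18 → R22 → A29 → D26

add A9 (QoS class 3) → {A9:3}
add R17 (QoS class 36) → {R17:36, A9:3}
update R17 to QoS class 1 → {A9:3, R17:1}
forward next packet → A9; now {R17:1}
update R17 to QoS class 8 → {R17:8}
add D6 (QoS class 32) → {D6:32, R17:8}
forward next packet → D6; now {R17:8}
forward next packet → R17; now {}
add D26 (QoS class 14) → {D26:14}
add C5 (QoS class 34) → {C5:34, D26:14}
add A19 (QoS class 37) → {A19:37, C5:34, D26:14}
add A29 (QoS class 16) → {A19:37, C5:34, A29:16, D26:14}
add R22 (QoS class 21) → {A19:37, C5:34, R22:21, A29:16, D26:14}
add C16 (QoS class 11) → {A19:37, C5:34, R22:21, A29:16, D26:14, C16:11}
forward next packet → A19; now {C5:34, R22:21, A29:16, D26:14, C16:11}
add B18 (QoS class 29) → {C5:34, B18:29, R22:21, A29:16, D26:14, C16:11}
forward next packet → C5; now {B18:29, R22:21, A29:16, D26:14, C16:11}
update R22 to QoS class 22 → {B18:29, R22:22, A29:16, D26:14, C16:11}
forward next packet → B18; now {R22:22, A29:16, D26:14, C16:11}
forward next packet → R22; now {A29:16, D26:14, C16:11}
forward next packet → A29; now {D26:14, C16:11}
forward next packet → D26; now {C16:11}
update C16 to QoS class 5 → {C16:5}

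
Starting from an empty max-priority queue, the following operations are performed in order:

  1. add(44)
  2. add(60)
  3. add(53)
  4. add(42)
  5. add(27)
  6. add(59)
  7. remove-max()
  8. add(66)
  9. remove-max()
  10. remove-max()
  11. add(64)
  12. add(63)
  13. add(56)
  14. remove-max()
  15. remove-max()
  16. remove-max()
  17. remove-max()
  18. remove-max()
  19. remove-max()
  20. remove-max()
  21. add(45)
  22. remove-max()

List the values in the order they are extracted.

60 → 66 → 59 → 64 → 63 → 56 → 53 → 44 → 42 → 27 → 45

insert 44 → {44}
insert 60 → {60, 44}
insert 53 → {60, 53, 44}
insert 42 → {60, 53, 44, 42}
insert 27 → {60, 53, 44, 42, 27}
insert 59 → {60, 59, 53, 44, 42, 27}
remove-max → 60; now {59, 53, 44, 42, 27}
insert 66 → {66, 59, 53, 44, 42, 27}
remove-max → 66; now {59, 53, 44, 42, 27}
remove-max → 59; now {53, 44, 42, 27}
insert 64 → {64, 53, 44, 42, 27}
insert 63 → {64, 63, 53, 44, 42, 27}
insert 56 → {64, 63, 56, 53, 44, 42, 27}
remove-max → 64; now {63, 56, 53, 44, 42, 27}
remove-max → 63; now {56, 53, 44, 42, 27}
remove-max → 56; now {53, 44, 42, 27}
remove-max → 53; now {44, 42, 27}
remove-max → 44; now {42, 27}
remove-max → 42; now {27}
remove-max → 27; now {}
insert 45 → {45}
remove-max → 45; now {}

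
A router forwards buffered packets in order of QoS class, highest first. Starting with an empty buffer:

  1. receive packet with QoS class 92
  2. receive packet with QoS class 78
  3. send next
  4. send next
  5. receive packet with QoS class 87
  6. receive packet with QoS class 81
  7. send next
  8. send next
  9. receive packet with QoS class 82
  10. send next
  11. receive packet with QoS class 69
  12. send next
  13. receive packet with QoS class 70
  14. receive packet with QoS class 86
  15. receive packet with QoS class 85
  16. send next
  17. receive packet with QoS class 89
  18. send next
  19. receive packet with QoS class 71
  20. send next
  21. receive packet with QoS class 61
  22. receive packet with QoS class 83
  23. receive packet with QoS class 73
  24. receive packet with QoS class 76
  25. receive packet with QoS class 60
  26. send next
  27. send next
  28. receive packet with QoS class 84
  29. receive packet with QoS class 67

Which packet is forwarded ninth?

insert 92 → {92}
insert 78 → {92, 78}
send next → 92; now {78}
send next → 78; now {}
insert 87 → {87}
insert 81 → {87, 81}
send next → 87; now {81}
send next → 81; now {}
insert 82 → {82}
send next → 82; now {}
insert 69 → {69}
send next → 69; now {}
insert 70 → {70}
insert 86 → {86, 70}
insert 85 → {86, 85, 70}
send next → 86; now {85, 70}
insert 89 → {89, 85, 70}
send next → 89; now {85, 70}
insert 71 → {85, 71, 70}
send next → 85; now {71, 70}
insert 61 → {71, 70, 61}
insert 83 → {83, 71, 70, 61}
insert 73 → {83, 73, 71, 70, 61}
insert 76 → {83, 76, 73, 71, 70, 61}
insert 60 → {83, 76, 73, 71, 70, 61, 60}
send next → 83; now {76, 73, 71, 70, 61, 60}
send next → 76; now {73, 71, 70, 61, 60}
insert 84 → {84, 73, 71, 70, 61, 60}
insert 67 → {84, 73, 71, 70, 67, 61, 60}

85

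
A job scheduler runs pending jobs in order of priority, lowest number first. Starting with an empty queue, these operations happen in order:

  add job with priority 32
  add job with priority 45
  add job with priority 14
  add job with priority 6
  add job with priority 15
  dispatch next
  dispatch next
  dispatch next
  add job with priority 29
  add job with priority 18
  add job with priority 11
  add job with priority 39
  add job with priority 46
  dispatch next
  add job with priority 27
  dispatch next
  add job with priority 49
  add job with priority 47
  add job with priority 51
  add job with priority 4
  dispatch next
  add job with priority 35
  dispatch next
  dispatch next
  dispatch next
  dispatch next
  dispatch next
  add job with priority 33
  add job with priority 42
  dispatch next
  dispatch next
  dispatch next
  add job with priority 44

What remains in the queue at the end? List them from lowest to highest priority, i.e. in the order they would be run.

[44, 46, 47, 49, 51]

insert 32 → {32}
insert 45 → {32, 45}
insert 14 → {14, 32, 45}
insert 6 → {6, 14, 32, 45}
insert 15 → {6, 14, 15, 32, 45}
dispatch next → 6; now {14, 15, 32, 45}
dispatch next → 14; now {15, 32, 45}
dispatch next → 15; now {32, 45}
insert 29 → {29, 32, 45}
insert 18 → {18, 29, 32, 45}
insert 11 → {11, 18, 29, 32, 45}
insert 39 → {11, 18, 29, 32, 39, 45}
insert 46 → {11, 18, 29, 32, 39, 45, 46}
dispatch next → 11; now {18, 29, 32, 39, 45, 46}
insert 27 → {18, 27, 29, 32, 39, 45, 46}
dispatch next → 18; now {27, 29, 32, 39, 45, 46}
insert 49 → {27, 29, 32, 39, 45, 46, 49}
insert 47 → {27, 29, 32, 39, 45, 46, 47, 49}
insert 51 → {27, 29, 32, 39, 45, 46, 47, 49, 51}
insert 4 → {4, 27, 29, 32, 39, 45, 46, 47, 49, 51}
dispatch next → 4; now {27, 29, 32, 39, 45, 46, 47, 49, 51}
insert 35 → {27, 29, 32, 35, 39, 45, 46, 47, 49, 51}
dispatch next → 27; now {29, 32, 35, 39, 45, 46, 47, 49, 51}
dispatch next → 29; now {32, 35, 39, 45, 46, 47, 49, 51}
dispatch next → 32; now {35, 39, 45, 46, 47, 49, 51}
dispatch next → 35; now {39, 45, 46, 47, 49, 51}
dispatch next → 39; now {45, 46, 47, 49, 51}
insert 33 → {33, 45, 46, 47, 49, 51}
insert 42 → {33, 42, 45, 46, 47, 49, 51}
dispatch next → 33; now {42, 45, 46, 47, 49, 51}
dispatch next → 42; now {45, 46, 47, 49, 51}
dispatch next → 45; now {46, 47, 49, 51}
insert 44 → {44, 46, 47, 49, 51}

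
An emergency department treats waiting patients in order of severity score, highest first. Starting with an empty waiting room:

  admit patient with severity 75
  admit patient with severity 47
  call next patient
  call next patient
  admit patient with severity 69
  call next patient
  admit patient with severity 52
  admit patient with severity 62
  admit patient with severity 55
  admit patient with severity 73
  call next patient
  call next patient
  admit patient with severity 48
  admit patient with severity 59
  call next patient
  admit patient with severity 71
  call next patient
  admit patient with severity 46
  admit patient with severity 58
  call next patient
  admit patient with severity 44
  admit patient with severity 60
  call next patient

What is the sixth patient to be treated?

insert 75 → {75}
insert 47 → {75, 47}
call next patient → 75; now {47}
call next patient → 47; now {}
insert 69 → {69}
call next patient → 69; now {}
insert 52 → {52}
insert 62 → {62, 52}
insert 55 → {62, 55, 52}
insert 73 → {73, 62, 55, 52}
call next patient → 73; now {62, 55, 52}
call next patient → 62; now {55, 52}
insert 48 → {55, 52, 48}
insert 59 → {59, 55, 52, 48}
call next patient → 59; now {55, 52, 48}
insert 71 → {71, 55, 52, 48}
call next patient → 71; now {55, 52, 48}
insert 46 → {55, 52, 48, 46}
insert 58 → {58, 55, 52, 48, 46}
call next patient → 58; now {55, 52, 48, 46}
insert 44 → {55, 52, 48, 46, 44}
insert 60 → {60, 55, 52, 48, 46, 44}
call next patient → 60; now {55, 52, 48, 46, 44}

59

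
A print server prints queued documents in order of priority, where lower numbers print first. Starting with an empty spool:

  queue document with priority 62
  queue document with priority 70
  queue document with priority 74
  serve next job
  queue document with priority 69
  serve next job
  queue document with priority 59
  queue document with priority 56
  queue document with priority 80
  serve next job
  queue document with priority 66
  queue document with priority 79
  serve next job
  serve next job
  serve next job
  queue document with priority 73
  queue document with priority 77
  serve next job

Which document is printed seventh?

73

insert 62 → {62}
insert 70 → {62, 70}
insert 74 → {62, 70, 74}
serve next job → 62; now {70, 74}
insert 69 → {69, 70, 74}
serve next job → 69; now {70, 74}
insert 59 → {59, 70, 74}
insert 56 → {56, 59, 70, 74}
insert 80 → {56, 59, 70, 74, 80}
serve next job → 56; now {59, 70, 74, 80}
insert 66 → {59, 66, 70, 74, 80}
insert 79 → {59, 66, 70, 74, 79, 80}
serve next job → 59; now {66, 70, 74, 79, 80}
serve next job → 66; now {70, 74, 79, 80}
serve next job → 70; now {74, 79, 80}
insert 73 → {73, 74, 79, 80}
insert 77 → {73, 74, 77, 79, 80}
serve next job → 73; now {74, 77, 79, 80}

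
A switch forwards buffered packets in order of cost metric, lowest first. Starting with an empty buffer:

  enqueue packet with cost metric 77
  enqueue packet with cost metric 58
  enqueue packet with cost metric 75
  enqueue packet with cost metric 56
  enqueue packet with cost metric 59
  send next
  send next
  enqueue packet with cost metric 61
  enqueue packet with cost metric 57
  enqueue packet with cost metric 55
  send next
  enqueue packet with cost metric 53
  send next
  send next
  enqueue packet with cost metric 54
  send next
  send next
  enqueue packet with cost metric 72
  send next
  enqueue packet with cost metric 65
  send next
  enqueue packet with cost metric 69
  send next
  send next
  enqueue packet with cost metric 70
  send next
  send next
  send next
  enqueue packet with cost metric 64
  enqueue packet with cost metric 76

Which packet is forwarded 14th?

insert 77 → {77}
insert 58 → {58, 77}
insert 75 → {58, 75, 77}
insert 56 → {56, 58, 75, 77}
insert 59 → {56, 58, 59, 75, 77}
send next → 56; now {58, 59, 75, 77}
send next → 58; now {59, 75, 77}
insert 61 → {59, 61, 75, 77}
insert 57 → {57, 59, 61, 75, 77}
insert 55 → {55, 57, 59, 61, 75, 77}
send next → 55; now {57, 59, 61, 75, 77}
insert 53 → {53, 57, 59, 61, 75, 77}
send next → 53; now {57, 59, 61, 75, 77}
send next → 57; now {59, 61, 75, 77}
insert 54 → {54, 59, 61, 75, 77}
send next → 54; now {59, 61, 75, 77}
send next → 59; now {61, 75, 77}
insert 72 → {61, 72, 75, 77}
send next → 61; now {72, 75, 77}
insert 65 → {65, 72, 75, 77}
send next → 65; now {72, 75, 77}
insert 69 → {69, 72, 75, 77}
send next → 69; now {72, 75, 77}
send next → 72; now {75, 77}
insert 70 → {70, 75, 77}
send next → 70; now {75, 77}
send next → 75; now {77}
send next → 77; now {}
insert 64 → {64}
insert 76 → {64, 76}

77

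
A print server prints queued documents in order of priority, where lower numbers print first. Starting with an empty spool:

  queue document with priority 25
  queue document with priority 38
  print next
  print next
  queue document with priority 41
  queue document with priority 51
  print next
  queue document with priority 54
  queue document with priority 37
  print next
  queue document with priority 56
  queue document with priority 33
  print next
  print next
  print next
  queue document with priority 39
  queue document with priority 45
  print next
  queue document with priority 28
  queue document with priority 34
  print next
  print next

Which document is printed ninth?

insert 25 → {25}
insert 38 → {25, 38}
print next → 25; now {38}
print next → 38; now {}
insert 41 → {41}
insert 51 → {41, 51}
print next → 41; now {51}
insert 54 → {51, 54}
insert 37 → {37, 51, 54}
print next → 37; now {51, 54}
insert 56 → {51, 54, 56}
insert 33 → {33, 51, 54, 56}
print next → 33; now {51, 54, 56}
print next → 51; now {54, 56}
print next → 54; now {56}
insert 39 → {39, 56}
insert 45 → {39, 45, 56}
print next → 39; now {45, 56}
insert 28 → {28, 45, 56}
insert 34 → {28, 34, 45, 56}
print next → 28; now {34, 45, 56}
print next → 34; now {45, 56}

28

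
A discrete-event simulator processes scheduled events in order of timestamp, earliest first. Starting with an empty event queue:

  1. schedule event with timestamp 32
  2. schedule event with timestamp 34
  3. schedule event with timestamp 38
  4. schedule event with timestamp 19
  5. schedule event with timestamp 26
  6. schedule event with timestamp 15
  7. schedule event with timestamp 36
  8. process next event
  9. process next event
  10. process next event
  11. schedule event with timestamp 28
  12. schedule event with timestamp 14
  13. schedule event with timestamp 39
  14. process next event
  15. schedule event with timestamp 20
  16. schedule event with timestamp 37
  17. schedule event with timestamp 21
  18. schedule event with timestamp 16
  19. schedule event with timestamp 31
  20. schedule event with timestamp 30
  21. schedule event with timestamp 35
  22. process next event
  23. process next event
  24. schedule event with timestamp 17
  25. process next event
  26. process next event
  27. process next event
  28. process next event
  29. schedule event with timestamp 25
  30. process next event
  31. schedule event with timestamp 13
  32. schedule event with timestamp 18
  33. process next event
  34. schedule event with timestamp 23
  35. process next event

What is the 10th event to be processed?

insert 32 → {32}
insert 34 → {32, 34}
insert 38 → {32, 34, 38}
insert 19 → {19, 32, 34, 38}
insert 26 → {19, 26, 32, 34, 38}
insert 15 → {15, 19, 26, 32, 34, 38}
insert 36 → {15, 19, 26, 32, 34, 36, 38}
process next event → 15; now {19, 26, 32, 34, 36, 38}
process next event → 19; now {26, 32, 34, 36, 38}
process next event → 26; now {32, 34, 36, 38}
insert 28 → {28, 32, 34, 36, 38}
insert 14 → {14, 28, 32, 34, 36, 38}
insert 39 → {14, 28, 32, 34, 36, 38, 39}
process next event → 14; now {28, 32, 34, 36, 38, 39}
insert 20 → {20, 28, 32, 34, 36, 38, 39}
insert 37 → {20, 28, 32, 34, 36, 37, 38, 39}
insert 21 → {20, 21, 28, 32, 34, 36, 37, 38, 39}
insert 16 → {16, 20, 21, 28, 32, 34, 36, 37, 38, 39}
insert 31 → {16, 20, 21, 28, 31, 32, 34, 36, 37, 38, 39}
insert 30 → {16, 20, 21, 28, 30, 31, 32, 34, 36, 37, 38, 39}
insert 35 → {16, 20, 21, 28, 30, 31, 32, 34, 35, 36, 37, 38, 39}
process next event → 16; now {20, 21, 28, 30, 31, 32, 34, 35, 36, 37, 38, 39}
process next event → 20; now {21, 28, 30, 31, 32, 34, 35, 36, 37, 38, 39}
insert 17 → {17, 21, 28, 30, 31, 32, 34, 35, 36, 37, 38, 39}
process next event → 17; now {21, 28, 30, 31, 32, 34, 35, 36, 37, 38, 39}
process next event → 21; now {28, 30, 31, 32, 34, 35, 36, 37, 38, 39}
process next event → 28; now {30, 31, 32, 34, 35, 36, 37, 38, 39}
process next event → 30; now {31, 32, 34, 35, 36, 37, 38, 39}
insert 25 → {25, 31, 32, 34, 35, 36, 37, 38, 39}
process next event → 25; now {31, 32, 34, 35, 36, 37, 38, 39}
insert 13 → {13, 31, 32, 34, 35, 36, 37, 38, 39}
insert 18 → {13, 18, 31, 32, 34, 35, 36, 37, 38, 39}
process next event → 13; now {18, 31, 32, 34, 35, 36, 37, 38, 39}
insert 23 → {18, 23, 31, 32, 34, 35, 36, 37, 38, 39}
process next event → 18; now {23, 31, 32, 34, 35, 36, 37, 38, 39}

30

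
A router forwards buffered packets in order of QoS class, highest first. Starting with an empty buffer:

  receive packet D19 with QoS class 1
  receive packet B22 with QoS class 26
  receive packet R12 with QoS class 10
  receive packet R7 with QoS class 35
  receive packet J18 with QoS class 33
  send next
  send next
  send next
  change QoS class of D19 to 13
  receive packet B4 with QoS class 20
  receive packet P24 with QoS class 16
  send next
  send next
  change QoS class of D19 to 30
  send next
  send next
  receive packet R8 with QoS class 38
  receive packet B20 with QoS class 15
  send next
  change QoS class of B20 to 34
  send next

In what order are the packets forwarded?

R7 → J18 → B22 → B4 → P24 → D19 → R12 → R8 → B20

add D19 (QoS class 1) → {D19:1}
add B22 (QoS class 26) → {B22:26, D19:1}
add R12 (QoS class 10) → {B22:26, R12:10, D19:1}
add R7 (QoS class 35) → {R7:35, B22:26, R12:10, D19:1}
add J18 (QoS class 33) → {R7:35, J18:33, B22:26, R12:10, D19:1}
send next → R7; now {J18:33, B22:26, R12:10, D19:1}
send next → J18; now {B22:26, R12:10, D19:1}
send next → B22; now {R12:10, D19:1}
update D19 to QoS class 13 → {D19:13, R12:10}
add B4 (QoS class 20) → {B4:20, D19:13, R12:10}
add P24 (QoS class 16) → {B4:20, P24:16, D19:13, R12:10}
send next → B4; now {P24:16, D19:13, R12:10}
send next → P24; now {D19:13, R12:10}
update D19 to QoS class 30 → {D19:30, R12:10}
send next → D19; now {R12:10}
send next → R12; now {}
add R8 (QoS class 38) → {R8:38}
add B20 (QoS class 15) → {R8:38, B20:15}
send next → R8; now {B20:15}
update B20 to QoS class 34 → {B20:34}
send next → B20; now {}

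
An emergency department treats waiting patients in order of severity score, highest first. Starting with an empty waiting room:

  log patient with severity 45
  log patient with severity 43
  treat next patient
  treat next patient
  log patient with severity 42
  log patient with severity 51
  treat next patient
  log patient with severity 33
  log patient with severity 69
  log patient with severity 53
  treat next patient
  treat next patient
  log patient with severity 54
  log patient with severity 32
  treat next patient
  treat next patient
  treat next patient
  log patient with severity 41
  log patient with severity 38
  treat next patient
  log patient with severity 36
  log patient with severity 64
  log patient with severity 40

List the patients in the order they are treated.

45 → 43 → 51 → 69 → 53 → 54 → 42 → 33 → 41

insert 45 → {45}
insert 43 → {45, 43}
treat next patient → 45; now {43}
treat next patient → 43; now {}
insert 42 → {42}
insert 51 → {51, 42}
treat next patient → 51; now {42}
insert 33 → {42, 33}
insert 69 → {69, 42, 33}
insert 53 → {69, 53, 42, 33}
treat next patient → 69; now {53, 42, 33}
treat next patient → 53; now {42, 33}
insert 54 → {54, 42, 33}
insert 32 → {54, 42, 33, 32}
treat next patient → 54; now {42, 33, 32}
treat next patient → 42; now {33, 32}
treat next patient → 33; now {32}
insert 41 → {41, 32}
insert 38 → {41, 38, 32}
treat next patient → 41; now {38, 32}
insert 36 → {38, 36, 32}
insert 64 → {64, 38, 36, 32}
insert 40 → {64, 40, 38, 36, 32}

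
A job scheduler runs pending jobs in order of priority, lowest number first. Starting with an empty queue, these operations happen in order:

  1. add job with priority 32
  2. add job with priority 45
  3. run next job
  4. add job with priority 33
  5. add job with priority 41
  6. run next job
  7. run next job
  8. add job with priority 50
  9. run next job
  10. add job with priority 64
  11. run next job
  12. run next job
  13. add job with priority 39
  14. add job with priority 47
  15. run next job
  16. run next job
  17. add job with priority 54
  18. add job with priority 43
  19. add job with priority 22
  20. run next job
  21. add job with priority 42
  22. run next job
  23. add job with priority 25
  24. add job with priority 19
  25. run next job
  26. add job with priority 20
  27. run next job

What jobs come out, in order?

32, 33, 41, 45, 50, 64, 39, 47, 22, 42, 19, 20

insert 32 → {32}
insert 45 → {32, 45}
run next job → 32; now {45}
insert 33 → {33, 45}
insert 41 → {33, 41, 45}
run next job → 33; now {41, 45}
run next job → 41; now {45}
insert 50 → {45, 50}
run next job → 45; now {50}
insert 64 → {50, 64}
run next job → 50; now {64}
run next job → 64; now {}
insert 39 → {39}
insert 47 → {39, 47}
run next job → 39; now {47}
run next job → 47; now {}
insert 54 → {54}
insert 43 → {43, 54}
insert 22 → {22, 43, 54}
run next job → 22; now {43, 54}
insert 42 → {42, 43, 54}
run next job → 42; now {43, 54}
insert 25 → {25, 43, 54}
insert 19 → {19, 25, 43, 54}
run next job → 19; now {25, 43, 54}
insert 20 → {20, 25, 43, 54}
run next job → 20; now {25, 43, 54}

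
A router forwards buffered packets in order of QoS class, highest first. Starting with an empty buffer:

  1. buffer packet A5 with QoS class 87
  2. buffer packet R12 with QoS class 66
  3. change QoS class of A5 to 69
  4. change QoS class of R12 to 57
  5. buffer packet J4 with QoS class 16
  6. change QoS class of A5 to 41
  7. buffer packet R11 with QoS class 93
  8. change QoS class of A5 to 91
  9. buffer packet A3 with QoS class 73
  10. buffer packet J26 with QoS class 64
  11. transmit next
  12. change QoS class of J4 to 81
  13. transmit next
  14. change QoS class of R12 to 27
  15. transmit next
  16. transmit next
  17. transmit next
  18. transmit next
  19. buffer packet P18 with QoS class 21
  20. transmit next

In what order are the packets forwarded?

add A5 (QoS class 87) → {A5:87}
add R12 (QoS class 66) → {A5:87, R12:66}
update A5 to QoS class 69 → {A5:69, R12:66}
update R12 to QoS class 57 → {A5:69, R12:57}
add J4 (QoS class 16) → {A5:69, R12:57, J4:16}
update A5 to QoS class 41 → {R12:57, A5:41, J4:16}
add R11 (QoS class 93) → {R11:93, R12:57, A5:41, J4:16}
update A5 to QoS class 91 → {R11:93, A5:91, R12:57, J4:16}
add A3 (QoS class 73) → {R11:93, A5:91, A3:73, R12:57, J4:16}
add J26 (QoS class 64) → {R11:93, A5:91, A3:73, J26:64, R12:57, J4:16}
transmit next → R11; now {A5:91, A3:73, J26:64, R12:57, J4:16}
update J4 to QoS class 81 → {A5:91, J4:81, A3:73, J26:64, R12:57}
transmit next → A5; now {J4:81, A3:73, J26:64, R12:57}
update R12 to QoS class 27 → {J4:81, A3:73, J26:64, R12:27}
transmit next → J4; now {A3:73, J26:64, R12:27}
transmit next → A3; now {J26:64, R12:27}
transmit next → J26; now {R12:27}
transmit next → R12; now {}
add P18 (QoS class 21) → {P18:21}
transmit next → P18; now {}

R11 → A5 → J4 → A3 → J26 → R12 → P18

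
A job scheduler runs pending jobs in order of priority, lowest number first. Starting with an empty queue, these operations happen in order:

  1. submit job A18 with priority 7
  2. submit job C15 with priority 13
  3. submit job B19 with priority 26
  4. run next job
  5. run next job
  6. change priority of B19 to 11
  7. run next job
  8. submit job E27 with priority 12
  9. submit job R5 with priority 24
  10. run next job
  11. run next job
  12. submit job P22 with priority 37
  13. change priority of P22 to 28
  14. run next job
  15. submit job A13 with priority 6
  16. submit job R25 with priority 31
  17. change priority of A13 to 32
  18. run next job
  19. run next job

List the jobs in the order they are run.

add A18 (priority 7) → {A18:7}
add C15 (priority 13) → {A18:7, C15:13}
add B19 (priority 26) → {A18:7, C15:13, B19:26}
run next job → A18; now {C15:13, B19:26}
run next job → C15; now {B19:26}
update B19 to priority 11 → {B19:11}
run next job → B19; now {}
add E27 (priority 12) → {E27:12}
add R5 (priority 24) → {E27:12, R5:24}
run next job → E27; now {R5:24}
run next job → R5; now {}
add P22 (priority 37) → {P22:37}
update P22 to priority 28 → {P22:28}
run next job → P22; now {}
add A13 (priority 6) → {A13:6}
add R25 (priority 31) → {A13:6, R25:31}
update A13 to priority 32 → {R25:31, A13:32}
run next job → R25; now {A13:32}
run next job → A13; now {}

A18, C15, B19, E27, R5, P22, R25, A13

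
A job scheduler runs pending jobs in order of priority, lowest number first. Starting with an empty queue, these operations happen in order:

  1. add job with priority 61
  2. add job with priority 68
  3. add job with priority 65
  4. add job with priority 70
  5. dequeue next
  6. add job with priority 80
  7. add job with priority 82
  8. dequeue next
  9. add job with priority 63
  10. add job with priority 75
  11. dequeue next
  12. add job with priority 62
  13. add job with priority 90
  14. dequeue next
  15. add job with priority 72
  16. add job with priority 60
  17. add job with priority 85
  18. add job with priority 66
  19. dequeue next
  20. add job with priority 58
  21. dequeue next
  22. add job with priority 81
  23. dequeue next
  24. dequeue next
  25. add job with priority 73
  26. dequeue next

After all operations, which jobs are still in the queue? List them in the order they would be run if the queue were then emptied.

[72, 73, 75, 80, 81, 82, 85, 90]

insert 61 → {61}
insert 68 → {61, 68}
insert 65 → {61, 65, 68}
insert 70 → {61, 65, 68, 70}
dequeue next → 61; now {65, 68, 70}
insert 80 → {65, 68, 70, 80}
insert 82 → {65, 68, 70, 80, 82}
dequeue next → 65; now {68, 70, 80, 82}
insert 63 → {63, 68, 70, 80, 82}
insert 75 → {63, 68, 70, 75, 80, 82}
dequeue next → 63; now {68, 70, 75, 80, 82}
insert 62 → {62, 68, 70, 75, 80, 82}
insert 90 → {62, 68, 70, 75, 80, 82, 90}
dequeue next → 62; now {68, 70, 75, 80, 82, 90}
insert 72 → {68, 70, 72, 75, 80, 82, 90}
insert 60 → {60, 68, 70, 72, 75, 80, 82, 90}
insert 85 → {60, 68, 70, 72, 75, 80, 82, 85, 90}
insert 66 → {60, 66, 68, 70, 72, 75, 80, 82, 85, 90}
dequeue next → 60; now {66, 68, 70, 72, 75, 80, 82, 85, 90}
insert 58 → {58, 66, 68, 70, 72, 75, 80, 82, 85, 90}
dequeue next → 58; now {66, 68, 70, 72, 75, 80, 82, 85, 90}
insert 81 → {66, 68, 70, 72, 75, 80, 81, 82, 85, 90}
dequeue next → 66; now {68, 70, 72, 75, 80, 81, 82, 85, 90}
dequeue next → 68; now {70, 72, 75, 80, 81, 82, 85, 90}
insert 73 → {70, 72, 73, 75, 80, 81, 82, 85, 90}
dequeue next → 70; now {72, 73, 75, 80, 81, 82, 85, 90}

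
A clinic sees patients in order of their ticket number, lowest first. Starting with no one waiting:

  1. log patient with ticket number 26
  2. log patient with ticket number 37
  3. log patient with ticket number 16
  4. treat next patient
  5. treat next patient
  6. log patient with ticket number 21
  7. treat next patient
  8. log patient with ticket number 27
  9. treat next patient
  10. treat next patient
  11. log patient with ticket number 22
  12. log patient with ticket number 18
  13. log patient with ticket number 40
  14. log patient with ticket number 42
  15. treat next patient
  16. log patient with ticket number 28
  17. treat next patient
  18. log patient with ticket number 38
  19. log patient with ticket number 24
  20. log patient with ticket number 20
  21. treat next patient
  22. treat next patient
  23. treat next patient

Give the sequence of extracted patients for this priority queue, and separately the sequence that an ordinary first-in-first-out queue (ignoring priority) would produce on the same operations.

insert 26 → {26}
insert 37 → {26, 37}
insert 16 → {16, 26, 37}
treat next patient → 16; now {26, 37}
treat next patient → 26; now {37}
insert 21 → {21, 37}
treat next patient → 21; now {37}
insert 27 → {27, 37}
treat next patient → 27; now {37}
treat next patient → 37; now {}
insert 22 → {22}
insert 18 → {18, 22}
insert 40 → {18, 22, 40}
insert 42 → {18, 22, 40, 42}
treat next patient → 18; now {22, 40, 42}
insert 28 → {22, 28, 40, 42}
treat next patient → 22; now {28, 40, 42}
insert 38 → {28, 38, 40, 42}
insert 24 → {24, 28, 38, 40, 42}
insert 20 → {20, 24, 28, 38, 40, 42}
treat next patient → 20; now {24, 28, 38, 40, 42}
treat next patient → 24; now {28, 38, 40, 42}
treat next patient → 28; now {38, 40, 42}

priority queue: 16, 26, 21, 27, 37, 18, 22, 20, 24, 28; FIFO queue: 26, 37, 16, 21, 27, 22, 18, 40, 42, 28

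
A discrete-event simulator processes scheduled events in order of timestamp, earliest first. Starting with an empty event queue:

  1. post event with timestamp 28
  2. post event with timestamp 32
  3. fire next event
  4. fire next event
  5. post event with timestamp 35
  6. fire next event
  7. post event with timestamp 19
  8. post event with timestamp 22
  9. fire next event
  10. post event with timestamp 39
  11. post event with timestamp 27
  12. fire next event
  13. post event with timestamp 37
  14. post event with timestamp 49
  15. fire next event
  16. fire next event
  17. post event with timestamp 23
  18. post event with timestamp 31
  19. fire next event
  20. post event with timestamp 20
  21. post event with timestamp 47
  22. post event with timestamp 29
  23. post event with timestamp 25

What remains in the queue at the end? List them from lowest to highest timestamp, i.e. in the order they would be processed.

20, 25, 29, 31, 39, 47, 49

insert 28 → {28}
insert 32 → {28, 32}
fire next event → 28; now {32}
fire next event → 32; now {}
insert 35 → {35}
fire next event → 35; now {}
insert 19 → {19}
insert 22 → {19, 22}
fire next event → 19; now {22}
insert 39 → {22, 39}
insert 27 → {22, 27, 39}
fire next event → 22; now {27, 39}
insert 37 → {27, 37, 39}
insert 49 → {27, 37, 39, 49}
fire next event → 27; now {37, 39, 49}
fire next event → 37; now {39, 49}
insert 23 → {23, 39, 49}
insert 31 → {23, 31, 39, 49}
fire next event → 23; now {31, 39, 49}
insert 20 → {20, 31, 39, 49}
insert 47 → {20, 31, 39, 47, 49}
insert 29 → {20, 29, 31, 39, 47, 49}
insert 25 → {20, 25, 29, 31, 39, 47, 49}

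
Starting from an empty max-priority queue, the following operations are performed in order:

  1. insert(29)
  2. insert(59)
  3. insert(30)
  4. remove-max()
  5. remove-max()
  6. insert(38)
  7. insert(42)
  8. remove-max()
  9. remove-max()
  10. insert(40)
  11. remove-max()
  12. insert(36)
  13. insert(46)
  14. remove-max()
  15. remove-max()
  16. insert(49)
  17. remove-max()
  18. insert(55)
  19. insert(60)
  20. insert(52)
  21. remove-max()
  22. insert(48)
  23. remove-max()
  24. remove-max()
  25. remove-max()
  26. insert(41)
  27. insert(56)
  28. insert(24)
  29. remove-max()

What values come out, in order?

insert 29 → {29}
insert 59 → {59, 29}
insert 30 → {59, 30, 29}
remove-max → 59; now {30, 29}
remove-max → 30; now {29}
insert 38 → {38, 29}
insert 42 → {42, 38, 29}
remove-max → 42; now {38, 29}
remove-max → 38; now {29}
insert 40 → {40, 29}
remove-max → 40; now {29}
insert 36 → {36, 29}
insert 46 → {46, 36, 29}
remove-max → 46; now {36, 29}
remove-max → 36; now {29}
insert 49 → {49, 29}
remove-max → 49; now {29}
insert 55 → {55, 29}
insert 60 → {60, 55, 29}
insert 52 → {60, 55, 52, 29}
remove-max → 60; now {55, 52, 29}
insert 48 → {55, 52, 48, 29}
remove-max → 55; now {52, 48, 29}
remove-max → 52; now {48, 29}
remove-max → 48; now {29}
insert 41 → {41, 29}
insert 56 → {56, 41, 29}
insert 24 → {56, 41, 29, 24}
remove-max → 56; now {41, 29, 24}

59, 30, 42, 38, 40, 46, 36, 49, 60, 55, 52, 48, 56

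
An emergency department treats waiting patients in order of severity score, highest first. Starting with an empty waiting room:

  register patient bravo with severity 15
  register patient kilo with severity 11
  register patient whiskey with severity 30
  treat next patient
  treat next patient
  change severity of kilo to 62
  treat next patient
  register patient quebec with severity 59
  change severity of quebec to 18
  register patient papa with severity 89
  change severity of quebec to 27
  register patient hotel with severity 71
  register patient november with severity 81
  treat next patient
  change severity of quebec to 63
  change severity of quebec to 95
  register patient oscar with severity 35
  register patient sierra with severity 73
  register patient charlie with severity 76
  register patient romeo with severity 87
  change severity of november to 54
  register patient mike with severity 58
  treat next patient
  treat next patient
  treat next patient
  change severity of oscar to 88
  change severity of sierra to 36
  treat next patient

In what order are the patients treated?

whiskey → bravo → kilo → papa → quebec → romeo → charlie → oscar

add bravo (severity 15) → {bravo:15}
add kilo (severity 11) → {bravo:15, kilo:11}
add whiskey (severity 30) → {whiskey:30, bravo:15, kilo:11}
treat next patient → whiskey; now {bravo:15, kilo:11}
treat next patient → bravo; now {kilo:11}
update kilo to severity 62 → {kilo:62}
treat next patient → kilo; now {}
add quebec (severity 59) → {quebec:59}
update quebec to severity 18 → {quebec:18}
add papa (severity 89) → {papa:89, quebec:18}
update quebec to severity 27 → {papa:89, quebec:27}
add hotel (severity 71) → {papa:89, hotel:71, quebec:27}
add november (severity 81) → {papa:89, november:81, hotel:71, quebec:27}
treat next patient → papa; now {november:81, hotel:71, quebec:27}
update quebec to severity 63 → {november:81, hotel:71, quebec:63}
update quebec to severity 95 → {quebec:95, november:81, hotel:71}
add oscar (severity 35) → {quebec:95, november:81, hotel:71, oscar:35}
add sierra (severity 73) → {quebec:95, november:81, sierra:73, hotel:71, oscar:35}
add charlie (severity 76) → {quebec:95, november:81, charlie:76, sierra:73, hotel:71, oscar:35}
add romeo (severity 87) → {quebec:95, romeo:87, november:81, charlie:76, sierra:73, hotel:71, oscar:35}
update november to severity 54 → {quebec:95, romeo:87, charlie:76, sierra:73, hotel:71, november:54, oscar:35}
add mike (severity 58) → {quebec:95, romeo:87, charlie:76, sierra:73, hotel:71, mike:58, november:54, oscar:35}
treat next patient → quebec; now {romeo:87, charlie:76, sierra:73, hotel:71, mike:58, november:54, oscar:35}
treat next patient → romeo; now {charlie:76, sierra:73, hotel:71, mike:58, november:54, oscar:35}
treat next patient → charlie; now {sierra:73, hotel:71, mike:58, november:54, oscar:35}
update oscar to severity 88 → {oscar:88, sierra:73, hotel:71, mike:58, november:54}
update sierra to severity 36 → {oscar:88, hotel:71, mike:58, november:54, sierra:36}
treat next patient → oscar; now {hotel:71, mike:58, november:54, sierra:36}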